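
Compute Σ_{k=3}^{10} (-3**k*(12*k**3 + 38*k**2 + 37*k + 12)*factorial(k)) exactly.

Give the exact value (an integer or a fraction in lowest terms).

Σ = -3556784108902482

The ratio is 3*(12*k**4 + 86*k**3 + 223*k**2 + 248*k + 99)/(12*k**3 + 38*k**2 + 37*k + 12).
Take A(k)=3*k + 3, B(k)=1, C(k)=k**3 + 19*k**2/6 + 37*k/12 + 1.
Key eq: (3*k + 3)·f(k+1) = (1)·f(k) + (k**3 + 19*k**2/6 + 37*k/12 + 1).
deg f ≤ 2 (via 1,0,3).
Coefficient equations give f(k) = (4*k**2 + 2*k - 3)/12.
So s_k = (B(k−1)f/C)·t_k = ((4*k**2 + 2*k - 3)/(12*k**3 + 38*k**2 + 37*k + 12))·t_k = -3**k*(4*k**2 + 2*k - 3)*factorial(k).
Check: Δs_k = -3**k*(12*k**3 + 38*k**2 + 37*k + 12)*factorial(k). ✓
Evaluate s at k=11 and k=3: -3556784108908800 and -6318; difference -3556784108902482.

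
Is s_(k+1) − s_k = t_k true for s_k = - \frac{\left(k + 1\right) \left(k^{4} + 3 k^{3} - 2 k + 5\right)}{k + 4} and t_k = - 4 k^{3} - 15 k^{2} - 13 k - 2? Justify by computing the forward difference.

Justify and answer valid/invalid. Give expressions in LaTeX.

s_(k+1) = -(k + 2)*(-2*k + (k + 1)**4 + 3*(k + 1)**3 + 3)/(k + 5)
s_(k+1) − s_k = (-4*k**5 - 42*k**4 - 144*k**3 - 200*k**2 - 110*k - 31)/(k**2 + 9*k + 20)
(s_(k+1) − s_k) − t_k = 3*(3*k**4 + 28*k**3 + 73*k**2 + 56*k + 3)/(k**2 + 9*k + 20)

Invalid: residual \frac{3 \left(3 k^{4} + 28 k^{3} + 73 k^{2} + 56 k + 3\right)}{k^{2} + 9 k + 20} ≠ 0.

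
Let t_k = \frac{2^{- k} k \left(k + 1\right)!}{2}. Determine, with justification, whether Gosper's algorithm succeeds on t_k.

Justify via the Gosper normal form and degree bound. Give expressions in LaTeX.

Yes. s_k = 2^{- k} \left(k + 1\right)!.

Step 1: r(k) = (k + 1)*(k + 2)/(2*k).
Gosper form: A/B · C(k+1)/C(k) with A=k/2 + 1, B=1, C=k.
Solve (k/2 + 1)·f(k+1) − (1)·f(k) = k.
d = 0 from the (1,0,1) case.
A polynomial solution: f(k) = 2.
R(k) = B(k−1)·f(k)/C(k) = 2/k; s_k = R·t_k = factorial(k + 1)/2**k.
Check: Δs_k = k*factorial(k + 1)/(2*2**k). ✓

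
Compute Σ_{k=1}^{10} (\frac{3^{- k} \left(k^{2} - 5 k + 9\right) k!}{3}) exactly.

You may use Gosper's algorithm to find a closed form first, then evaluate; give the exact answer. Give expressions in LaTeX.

r(k) = (k + 1)*(-5*k + (k + 1)**2 + 4)/(3*(k**2 - 5*k + 9)) after simplifying.
Factor: A=k/3 + 1/3; B=1; C=k**2 - 5*k + 9.
Need (k/3 + 1/3)·f(k+1) − (1)·f(k) = k**2 - 5*k + 9.
Degrees (1,0,2) ⇒ d ≤ 1.
Coefficient equations give f(k) = 3*(k - 4).
Get s_k = R·t_k = (k - 4)*factorial(k)/3**k with R(k) = B(k−1)f(k)/C(k) = 3*(k - 4)/(k**2 - 5*k + 9).
Check: Δs_k = (k**2 - 5*k + 9)*factorial(k)/(3*3**k). ✓
Sum = s_(11) − s_(1); s_(11) = 3449600/2187, s_(1) = -1 ⇒ 3451787/2187.

Σ = 3451787/2187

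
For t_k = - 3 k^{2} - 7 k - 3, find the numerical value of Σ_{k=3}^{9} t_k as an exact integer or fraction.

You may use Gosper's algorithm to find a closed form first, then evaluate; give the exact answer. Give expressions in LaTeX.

r(k) = (3*k**2 + 13*k + 13)/(3*k**2 + 7*k + 3) after simplifying.
A = 1, B = 1, C = k**2 + 7*k/3 + 1.
f must satisfy (1)·f(k+1) − (1)·f(k) = k**2 + 7*k/3 + 1.
d = 3 from the (0,0,2) case.
Solving with deg f ≤ 3: f(k) = k**2*(k + 2)/3.
R(k) = B(k−1)·f(k)/C(k) = k**2*(k + 2)/(3*k**2 + 7*k + 3); s_k = R·t_k = k**2*(-k - 2).
Δs = -3*k**2 - 7*k - 3, as required.
Evaluate s at k=10 and k=3: -1200 and -45; difference -1155.

Σ = -1155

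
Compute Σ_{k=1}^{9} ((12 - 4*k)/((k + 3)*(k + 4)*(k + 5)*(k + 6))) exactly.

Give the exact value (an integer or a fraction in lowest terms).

Σ = 3/455

The ratio is (k - 2)*(k + 3)/((k - 3)*(k + 7)).
So A=k + 3 and B=k + 7, with C=k - 3.
Key eq: (k + 3)·f(k+1) = (k + 6)·f(k) + (k - 3).
Degrees (1,1,1) ⇒ d ≤ 3.
Solve for f: f(k) = -k*(k**2 + 12*k + 107)/120 (degree 3 ≤ 3).
Get s_k = R·t_k = k*(k**2 + 12*k + 107)/(30*(k + 3)*(k + 4)*(k + 5)) with R(k) = B(k−1)f(k)/C(k) = -k*(k + 6)*(k**2 + 12*k + 107)/(120*(k - 3)).
Verify: 4*(3 - k)/(k**4 + 18*k**3 + 119*k**2 + 342*k + 360) matches t_k.
Evaluate s at k=10 and k=1: 109/2730 and 1/30; difference 3/455.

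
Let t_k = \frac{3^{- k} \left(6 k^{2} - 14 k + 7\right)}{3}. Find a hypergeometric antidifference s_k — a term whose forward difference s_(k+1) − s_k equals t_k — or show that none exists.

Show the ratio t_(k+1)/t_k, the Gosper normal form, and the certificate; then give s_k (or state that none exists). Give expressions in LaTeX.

Compute t_(k+1)/t_k: get (6*k**2 - 2*k - 1)/(3*(6*k**2 - 14*k + 7)).
Gosper form: A/B · C(k+1)/C(k) with A=1/3, B=1, C=k**2 - 7*k/3 + 7/6.
f must satisfy (1/3)·f(k+1) − (1)·f(k) = k**2 - 7*k/3 + 7/6.
Degrees (0,0,2) ⇒ d ≤ 2.
Solve for f: f(k) = -(3*k**2 - 4*k + 3)/2 (degree 2 ≤ 2).
Then R = B(k−1)f/C = -3*(3*k**2 - 4*k + 3)/(6*k**2 - 14*k + 7), so s_k = R(k)·t_k = (-3*k**2 + 4*k - 3)/3**k.
Check: Δs_k = (6*k**2 - 14*k + 7)/(3*3**k). ✓

s_k = 3^{- k} \left(- 3 k^{2} + 4 k - 3\right)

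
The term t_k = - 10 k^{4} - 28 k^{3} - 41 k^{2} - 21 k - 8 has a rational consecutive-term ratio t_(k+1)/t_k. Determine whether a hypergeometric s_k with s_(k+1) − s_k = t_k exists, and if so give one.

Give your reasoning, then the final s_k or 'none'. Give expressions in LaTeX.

s_k = k \left(- 2 k^{4} - 2 k^{3} - 3 k^{2} + 3 k - 4\right)

r(k) = (10*k**4 + 68*k**3 + 185*k**2 + 227*k + 108)/(10*k**4 + 28*k**3 + 41*k**2 + 21*k + 8) after simplifying.
Normal form (A,B,C) = (1, 1, k**4 + 14*k**3/5 + 41*k**2/10 + 21*k/10 + 4/5).
Key eq: (1)·f(k+1) = (1)·f(k) + (k**4 + 14*k**3/5 + 41*k**2/10 + 21*k/10 + 4/5).
From deg A=0, deg B=0, deg C=4: d=5.
Match coefficients ⇒ f(k) = k*(2*k**4 + 2*k**3 + 3*k**2 - 3*k + 4)/10.
So s_k = (B(k−1)f/C)·t_k = (k*(2*k**4 + 2*k**3 + 3*k**2 - 3*k + 4)/(10*k**4 + 28*k**3 + 41*k**2 + 21*k + 8))·t_k = k*(-2*k**4 - 2*k**3 - 3*k**2 + 3*k - 4).
s_(k+1) − s_k = -10*k**4 - 28*k**3 - 41*k**2 - 21*k - 8 = t_k.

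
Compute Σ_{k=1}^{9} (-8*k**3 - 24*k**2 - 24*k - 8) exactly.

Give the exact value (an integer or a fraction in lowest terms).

r(k) = (k**3 + 6*k**2 + 12*k + 8)/(k**3 + 3*k**2 + 3*k + 1) after simplifying.
A = 1, B = 1, C = k**3 + 3*k**2 + 3*k + 1.
Solve (1)·f(k+1) − (1)·f(k) = k**3 + 3*k**2 + 3*k + 1.
Degrees (0,0,3) ⇒ d ≤ 4.
Solve for f: f(k) = k**2*(k + 1)**2/4 (degree 4 ≤ 4).
R(k) = B(k−1)·f(k)/C(k) = k**2/(4*(k + 1)); s_k = R·t_k = 2*k**2*(-k**2 - 2*k - 1).
Δs = -8*k**3 - 24*k**2 - 24*k - 8, as required.
Σ_(k=1)^(9) t_k = s_(10) − s_(1) = -24200 − (-8) = -24192.

Σ = -24192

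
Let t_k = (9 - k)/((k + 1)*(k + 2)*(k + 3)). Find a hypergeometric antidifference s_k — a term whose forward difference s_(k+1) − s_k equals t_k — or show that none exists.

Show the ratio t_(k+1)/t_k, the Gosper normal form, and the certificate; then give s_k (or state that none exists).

s_k = k*(2*k + 7)/((k + 1)*(k + 2))

r(k) = (k - 8)*(k + 1)/((k - 9)*(k + 4)) after simplifying.
Gosper form: A/B · C(k+1)/C(k) with A=k + 1, B=k + 4, C=k - 9.
f must satisfy (k + 1)·f(k+1) − (k + 3)·f(k) = k - 9.
Bound: deg f ≤ 2.
Coefficient equations give f(k) = -k*(2*k + 7).
So s_k = (B(k−1)f/C)·t_k = (-k*(k + 3)*(2*k + 7)/(k - 9))·t_k = k*(2*k + 7)/((k + 1)*(k + 2)).
Verify: (9 - k)/(k**3 + 6*k**2 + 11*k + 6) matches t_k.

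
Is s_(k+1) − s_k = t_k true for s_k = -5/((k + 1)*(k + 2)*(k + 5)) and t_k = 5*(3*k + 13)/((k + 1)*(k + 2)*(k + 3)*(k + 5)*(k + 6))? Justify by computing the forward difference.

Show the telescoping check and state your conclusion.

Valid: the claim telescopes to t_k.

s_(k+1) = -5/((k + 2)*(k + 3)*(k + 6))
s_(k+1) − s_k = 5*(3*k + 13)/(k**5 + 17*k**4 + 107*k**3 + 307*k**2 + 396*k + 180)
(s_(k+1) − s_k) − t_k = 0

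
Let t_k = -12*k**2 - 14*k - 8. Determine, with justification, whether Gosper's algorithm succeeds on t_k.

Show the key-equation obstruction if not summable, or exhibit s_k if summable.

Yes. s_k = k*(-4*k**2 - k - 3).

Ratio r(k) = (6*k**2 + 19*k + 17)/(6*k**2 + 7*k + 4).
A = 1, B = 1, C = k**2 + 7*k/6 + 2/3.
Solve (1)·f(k+1) − (1)·f(k) = k**2 + 7*k/6 + 2/3.
Degrees (0,0,2) ⇒ d ≤ 3.
Match coefficients ⇒ f(k) = k*(4*k**2 + k + 3)/12.
Certificate R = B(k−1)f/C = k*(4*k**2 + k + 3)/(2*(6*k**2 + 7*k + 4)) gives s_k = k*(-4*k**2 - k - 3).
s_(k+1) − s_k = -12*k**2 - 14*k - 8 = t_k.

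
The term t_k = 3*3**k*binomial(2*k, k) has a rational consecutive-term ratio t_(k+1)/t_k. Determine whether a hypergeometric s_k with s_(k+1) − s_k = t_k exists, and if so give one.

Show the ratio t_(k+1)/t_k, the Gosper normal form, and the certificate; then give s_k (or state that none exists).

Ratio r(k) = 6*(2*k + 1)/(k + 1).
Normal form (A,B,C) = (12*k + 6, k + 1, 1).
Need (12*k + 6)·f(k+1) − (k)·f(k) = 1.
Degrees (1,1,0) ⇒ d ≤ -1.
d = -1 < 0 ⇒ no nonzero polynomial f; not summable.

not Gosper-summable; s_k does not exist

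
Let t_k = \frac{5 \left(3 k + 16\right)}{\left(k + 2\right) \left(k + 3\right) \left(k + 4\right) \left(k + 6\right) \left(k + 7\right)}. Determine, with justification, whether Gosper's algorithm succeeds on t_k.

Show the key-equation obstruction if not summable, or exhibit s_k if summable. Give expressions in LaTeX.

The ratio is (k + 2)*(k + 6)*(3*k + 19)/((k + 5)*(k + 8)*(3*k + 16)).
A = k + 2, B = k + 8, C = k**2 + 31*k/3 + 80/3.
Key eq: (k + 2)·f(k+1) = (k + 7)·f(k) + (k**2 + 31*k/3 + 80/3).
d = 5 from the (1,1,2) case.
A polynomial solution: f(k) = k*(k + 4)*(k + 5)*(k**2 + 11*k + 36)/108.
Get s_k = R·t_k = 5*k*(k**2 + 11*k + 36)/(36*(k**3 + 11*k**2 + 36*k + 36)) with R(k) = B(k−1)f(k)/C(k) = k*(k + 4)*(k + 7)*(k**2 + 11*k + 36)/(36*(3*k + 16)).
Verify: 5*(3*k + 16)/(k**5 + 22*k**4 + 185*k**3 + 740*k**2 + 1404*k + 1008) matches t_k.

Yes. s_k = \frac{5 k \left(k^{2} + 11 k + 36\right)}{36 \left(k^{3} + 11 k^{2} + 36 k + 36\right)}.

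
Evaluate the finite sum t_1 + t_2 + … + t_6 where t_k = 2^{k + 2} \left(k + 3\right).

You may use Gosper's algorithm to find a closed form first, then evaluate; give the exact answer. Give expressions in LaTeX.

Σ = 4080

The ratio is 2*(k + 4)/(k + 3).
Take A(k)=2, B(k)=1, C(k)=k + 3.
Key eq: (2)·f(k+1) = (1)·f(k) + (k + 3).
Degrees (0,0,1) ⇒ d ≤ 1.
Solving with deg f ≤ 1: f(k) = k + 1.
Then R = B(k−1)f/C = (k + 1)/(k + 3), so s_k = R(k)·t_k = 2**(k + 2)*(k + 1).
Check: Δs_k = 2**(k + 2)*(k + 3). ✓
Telescoping: Σ = s_(7) − s_(1) = 4096 − (16) = 4080.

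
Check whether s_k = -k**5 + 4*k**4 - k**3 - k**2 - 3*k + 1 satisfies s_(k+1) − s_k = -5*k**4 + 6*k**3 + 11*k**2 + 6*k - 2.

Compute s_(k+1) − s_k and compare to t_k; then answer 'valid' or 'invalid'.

s_(k+1) = -k**5 - k**4 + 5*k**3 + 10*k**2 + 3*k - 1
s_(k+1) − s_k = -5*k**4 + 6*k**3 + 11*k**2 + 6*k - 2
(s_(k+1) − s_k) − t_k = 0

Valid — Δs_k = t_k.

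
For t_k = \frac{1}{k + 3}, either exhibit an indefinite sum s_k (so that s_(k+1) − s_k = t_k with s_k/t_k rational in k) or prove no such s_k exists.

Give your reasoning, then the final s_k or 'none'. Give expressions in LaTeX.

no hypergeometric antidifference exists

r(k) = (k + 3)/(k + 4) after simplifying.
So A=k + 3 and B=k + 4, with C=1.
Solve (k + 3)·f(k+1) − (k + 3)·f(k) = 1.
From deg A=1, deg B=1, deg C=0: d=0.
f = c0 ⇒ A·f(k+1) − B(k−1)·f(k) − C = -1. The system {-1 = 0} is inconsistent; no antidifference.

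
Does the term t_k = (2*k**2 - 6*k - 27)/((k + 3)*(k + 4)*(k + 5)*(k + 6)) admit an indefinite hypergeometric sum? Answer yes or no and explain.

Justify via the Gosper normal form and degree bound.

t_(k+1)/t_k = (k + 3)*(6*k - 2*(k + 1)**2 + 33)/((k + 7)*(-2*k**2 + 6*k + 27)).
Factor: A=k + 3; B=k + 7; C=k**2 - 3*k - 27/2.
Need (k + 3)·f(k+1) − (k + 6)·f(k) = k**2 - 3*k - 27/2.
Bound: deg f ≤ 3.
Coefficient equations give f(k) = -k*(k**2 + 52*k + 127)/40.
So s_k = (B(k−1)f/C)·t_k = (-k*(k + 6)*(k**2 + 52*k + 127)/(20*(2*k**2 - 6*k - 27)))·t_k = k*(-k**2 - 52*k - 127)/(20*(k + 3)*(k + 4)*(k + 5)).
Check: Δs_k = (2*k**2 - 6*k - 27)/(k**4 + 18*k**3 + 119*k**2 + 342*k + 360). ✓

Yes. s_k = k*(-k**2 - 52*k - 127)/(20*(k + 3)*(k + 4)*(k + 5)).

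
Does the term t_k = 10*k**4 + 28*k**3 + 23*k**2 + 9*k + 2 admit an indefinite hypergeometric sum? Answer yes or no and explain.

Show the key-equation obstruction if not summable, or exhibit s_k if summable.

r(k) = (10*k**4 + 68*k**3 + 167*k**2 + 179*k + 72)/(10*k**4 + 28*k**3 + 23*k**2 + 9*k + 2) after simplifying.
So A=1 and B=1, with C=k**4 + 14*k**3/5 + 23*k**2/10 + 9*k/10 + 1/5.
Solve (1)·f(k+1) − (1)·f(k) = k**4 + 14*k**3/5 + 23*k**2/10 + 9*k/10 + 1/5.
Bound: deg f ≤ 5.
Solve for f: f(k) = k*(2*k**4 + 2*k**3 - 3*k**2 + 1)/10 (degree 5 ≤ 5).
Certificate R = B(k−1)f/C = k*(2*k**4 + 2*k**3 - 3*k**2 + 1)/(10*k**4 + 28*k**3 + 23*k**2 + 9*k + 2) gives s_k = 2*k**5 + 2*k**4 - 3*k**3 + k.
Check: Δs_k = 10*k**4 + 28*k**3 + 23*k**2 + 9*k + 2. ✓

Yes. s_k = 2*k**5 + 2*k**4 - 3*k**3 + k.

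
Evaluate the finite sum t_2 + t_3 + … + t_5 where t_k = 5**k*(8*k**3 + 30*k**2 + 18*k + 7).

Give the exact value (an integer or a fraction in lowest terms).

Step 1: r(k) = 5*(8*k**3 + 54*k**2 + 102*k + 63)/(8*k**3 + 30*k**2 + 18*k + 7).
Take A(k)=5, B(k)=1, C(k)=k**3 + 15*k**2/4 + 9*k/4 + 7/8.
f must satisfy (5)·f(k+1) − (1)·f(k) = k**3 + 15*k**2/4 + 9*k/4 + 7/8.
From deg A=0, deg B=0, deg C=3: d=3.
A polynomial solution: f(k) = (2*k**3 - 3*k + 3)/8.
So s_k = (B(k−1)f/C)·t_k = ((2*k**3 - 3*k + 3)/(8*k**3 + 30*k**2 + 18*k + 7))·t_k = 5**k*(2*k**3 - 3*k + 3).
s_(k+1) − s_k = 5**k*(8*k**3 + 30*k**2 + 18*k + 7) = t_k.
Sum = s_(6) − s_(2); s_(6) = 6515625, s_(2) = 325 ⇒ 6515300.

Σ = 6515300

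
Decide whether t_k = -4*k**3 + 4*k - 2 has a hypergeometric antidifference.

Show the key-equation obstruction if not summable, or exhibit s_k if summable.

The ratio is (-2*k + 2*(k + 1)**3 - 1)/(2*k**3 - 2*k + 1).
So A=1 and B=1, with C=k**3 - k + 1/2.
Set up (1)·f(k+1) − (1)·f(k) − (k**3 - k + 1/2) = 0.
From deg A=0, deg B=0, deg C=3: d=4.
Match coefficients ⇒ f(k) = k*(k**3 - 2*k**2 - k + 4)/4.
So s_k = (B(k−1)f/C)·t_k = (k*(k**3 - 2*k**2 - k + 4)/(2*(2*k**3 - 2*k + 1)))·t_k = k*(-k**3 + 2*k**2 + k - 4).
s_(k+1) − s_k = -4*k**3 + 4*k - 2 = t_k.

Yes. s_k = k*(-k**3 + 2*k**2 + k - 4).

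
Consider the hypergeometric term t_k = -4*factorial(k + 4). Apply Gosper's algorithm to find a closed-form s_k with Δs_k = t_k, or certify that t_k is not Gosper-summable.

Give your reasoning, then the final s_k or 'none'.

no hypergeometric antidifference exists

r(k) = k + 5 after simplifying.
Factor: A=k + 5; B=1; C=1.
Solve (k + 5)·f(k+1) − (1)·f(k) = 1.
deg f ≤ -1 (via 1,0,0).
Bound -1 < 0, so the key equation has no polynomial solution.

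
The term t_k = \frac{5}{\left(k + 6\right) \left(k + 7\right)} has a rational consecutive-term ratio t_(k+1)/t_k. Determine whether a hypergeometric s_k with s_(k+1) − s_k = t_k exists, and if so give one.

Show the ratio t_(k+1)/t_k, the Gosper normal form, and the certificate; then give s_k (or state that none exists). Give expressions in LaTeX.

s_k = \frac{5 k}{6 \left(k + 6\right)}

r(k) = (k + 6)/(k + 8) after simplifying.
Gosper form: A/B · C(k+1)/C(k) with A=k + 6, B=k + 8, C=1.
Solve (k + 6)·f(k+1) − (k + 7)·f(k) = 1.
d = 1 from the (1,1,0) case.
Match coefficients ⇒ f(k) = k/6.
Then R = B(k−1)f/C = k*(k + 7)/6, so s_k = R(k)·t_k = 5*k/(6*(k + 6)).
Check: Δs_k = 5/(k**2 + 13*k + 42). ✓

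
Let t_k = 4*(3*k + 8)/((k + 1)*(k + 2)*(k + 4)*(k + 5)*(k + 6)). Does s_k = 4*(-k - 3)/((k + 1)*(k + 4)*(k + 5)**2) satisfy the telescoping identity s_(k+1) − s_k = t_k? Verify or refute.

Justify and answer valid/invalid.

Invalid: residual 8*(-4*k**2 - 31*k - 52)/(k**7 + 29*k**6 + 349*k**5 + 2243*k**4 + 8230*k**3 + 16988*k**2 + 17880*k + 7200) ≠ 0.

s_(k+1) = 4*(-k - 4)/((k + 2)*(k + 5)*(k + 6)**2)
s_(k+1) − s_k = 4*(3*k**3 + 33*k**2 + 116*k + 136)/(k**7 + 29*k**6 + 349*k**5 + 2243*k**4 + 8230*k**3 + 16988*k**2 + 17880*k + 7200)
(s_(k+1) − s_k) − t_k = 8*(-4*k**2 - 31*k - 52)/(k**7 + 29*k**6 + 349*k**5 + 2243*k**4 + 8230*k**3 + 16988*k**2 + 17880*k + 7200)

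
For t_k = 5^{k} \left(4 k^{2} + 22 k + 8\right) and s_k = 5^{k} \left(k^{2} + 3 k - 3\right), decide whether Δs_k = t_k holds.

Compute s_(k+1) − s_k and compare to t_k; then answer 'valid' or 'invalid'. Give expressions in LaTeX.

Valid — Δs_k = t_k.

s_(k+1) = 5**(k + 1)*(3*k + (k + 1)**2)
s_(k+1) − s_k = 5**k*(4*k**2 + 22*k + 8)
(s_(k+1) − s_k) − t_k = 0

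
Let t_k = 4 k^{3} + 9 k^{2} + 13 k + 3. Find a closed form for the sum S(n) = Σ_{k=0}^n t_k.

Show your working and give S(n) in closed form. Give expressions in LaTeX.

t_(k+1)/t_k = (4*k**3 + 21*k**2 + 43*k + 29)/(4*k**3 + 9*k**2 + 13*k + 3).
Gosper form: A/B · C(k+1)/C(k) with A=1, B=1, C=k**3 + 9*k**2/4 + 13*k/4 + 3/4.
Need (1)·f(k+1) − (1)·f(k) = k**3 + 9*k**2/4 + 13*k/4 + 3/4.
From deg A=0, deg B=0, deg C=3: d=4.
Match coefficients ⇒ f(k) = k*(k**3 + k**2 + 3*k - 2)/4.
Then R = B(k−1)f/C = k*(k**3 + k**2 + 3*k - 2)/(4*k**3 + 9*k**2 + 13*k + 3), so s_k = R(k)·t_k = k*(k**3 + k**2 + 3*k - 2).
Verify: 4*k**3 + 9*k**2 + 13*k + 3 matches t_k.
Evaluate: s_(n+1) = n**4 + 5*n**3 + 12*n**2 + 11*n + 3; subtract s_(0) = 0 ⇒ S(n) = n**4 + 5*n**3 + 12*n**2 + 11*n + 3.

S(n) = n^{4} + 5 n^{3} + 12 n^{2} + 11 n + 3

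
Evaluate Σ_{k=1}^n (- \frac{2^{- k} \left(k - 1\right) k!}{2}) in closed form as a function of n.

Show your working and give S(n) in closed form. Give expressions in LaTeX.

S(n) = 2^{- n - 1} \left(2^{n} - n n! - n!\right)

Step 1: r(k) = k*(k + 1)/(2*(k - 1)).
A = k/2 + 1/2, B = 1, C = k - 1.
Key eq: (k/2 + 1/2)·f(k+1) = (1)·f(k) + (k - 1).
Degrees (1,0,1) ⇒ d ≤ 0.
Solving with deg f ≤ 0: f(k) = 2.
Certificate R = B(k−1)f/C = 2/(k - 1) gives s_k = -factorial(k)/2**k.
Δs = -(k - 1)*factorial(k)/(2*2**k), as required.
Σ_(k=1)^n t_k = s_(n+1) − s_(1) = (-2**(-n - 1)*factorial(n + 1)) − (-1/2), i.e. 2**(-n - 1)*(2**n - n*factorial(n) - factorial(n)).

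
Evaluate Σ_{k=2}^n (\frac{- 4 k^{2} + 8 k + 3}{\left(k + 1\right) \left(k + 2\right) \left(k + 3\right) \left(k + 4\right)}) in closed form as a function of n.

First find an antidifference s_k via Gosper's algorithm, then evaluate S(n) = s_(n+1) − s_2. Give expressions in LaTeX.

Ratio r(k) = (k + 1)*(8*k - 4*(k + 1)**2 + 11)/((k + 5)*(-4*k**2 + 8*k + 3)).
Factor: A=k + 1; B=k + 5; C=k**2 - 2*k - 3/4.
Key eq: (k + 1)·f(k+1) = (k + 4)·f(k) + (k**2 - 2*k - 3/4).
From deg A=1, deg B=1, deg C=2: d=3.
Coefficient equations give f(k) = k*(k**2 - 18*k - 1)/24.
Then R = B(k−1)f/C = k*(k + 4)*(k**2 - 18*k - 1)/(6*(4*k**2 - 8*k - 3)), so s_k = R(k)·t_k = k*(-k**2 + 18*k + 1)/(6*(k + 1)*(k + 2)*(k + 3)).
s_(k+1) − s_k = (-4*k**2 + 8*k + 3)/(k**4 + 10*k**3 + 35*k**2 + 50*k + 24) = t_k.
Evaluate: s_(n+1) = (-n**3 + 15*n**2 + 34*n + 18)/(6*(n**3 + 9*n**2 + 26*n + 24)); subtract s_(2) = 11/60 ⇒ S(n) = (-7*n**3 + 17*n**2 + 18*n - 28)/(20*(n**3 + 9*n**2 + 26*n + 24)).

S(n) = \frac{- 7 n^{3} + 17 n^{2} + 18 n - 28}{20 \left(n^{3} + 9 n^{2} + 26 n + 24\right)}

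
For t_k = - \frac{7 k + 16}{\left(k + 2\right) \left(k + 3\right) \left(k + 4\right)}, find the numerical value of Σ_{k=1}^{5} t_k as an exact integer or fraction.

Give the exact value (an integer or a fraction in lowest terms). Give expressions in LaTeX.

The ratio is (k + 2)*(7*k + 23)/((k + 5)*(7*k + 16)).
Gosper form: A/B · C(k+1)/C(k) with A=k + 2, B=k + 5, C=k + 16/7.
Set up (k + 2)·f(k+1) − (k + 4)·f(k) − (k + 16/7) = 0.
deg f ≤ 2 (via 1,1,1).
A polynomial solution: f(k) = k*(5*k + 11)/14.
Get s_k = R·t_k = k*(-5*k - 11)/(2*(k + 2)*(k + 3)) with R(k) = B(k−1)f(k)/C(k) = k*(k + 4)*(5*k + 11)/(2*(7*k + 16)).
s_(k+1) − s_k = (-7*k - 16)/(k**3 + 9*k**2 + 26*k + 24) = t_k.
Telescoping: Σ = s_(6) − s_(1) = -41/24 − (-2/3) = -25/24.

Σ = -25/24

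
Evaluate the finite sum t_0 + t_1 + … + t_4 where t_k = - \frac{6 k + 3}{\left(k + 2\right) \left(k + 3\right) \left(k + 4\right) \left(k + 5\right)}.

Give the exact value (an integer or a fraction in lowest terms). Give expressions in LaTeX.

Σ = -5/56

The ratio is (k + 2)*(2*k + 3)/((k + 6)*(2*k + 1)).
Gosper form: A/B · C(k+1)/C(k) with A=k + 2, B=k + 6, C=k + 1/2.
f must satisfy (k + 2)·f(k+1) − (k + 5)·f(k) = k + 1/2.
d = 3 from the (1,1,1) case.
Solve for f: f(k) = k*(k**2 + 9*k + 2)/48 (degree 3 ≤ 3).
R(k) = B(k−1)·f(k)/C(k) = k*(k + 5)*(k**2 + 9*k + 2)/(24*(2*k + 1)); s_k = R·t_k = -k*(k**2 + 9*k + 2)/(8*(k + 2)*(k + 3)*(k + 4)).
Verify: 3*(-2*k - 1)/(k**4 + 14*k**3 + 71*k**2 + 154*k + 120) matches t_k.
Sum = s_(5) − s_(0); s_(5) = -5/56, s_(0) = 0 ⇒ -5/56.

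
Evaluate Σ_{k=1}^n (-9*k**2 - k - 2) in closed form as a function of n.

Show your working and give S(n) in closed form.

The ratio is (k + 9*(k + 1)**2 + 3)/(9*k**2 + k + 2).
Take A(k)=1, B(k)=1, C(k)=k**2 + k/9 + 2/9.
Key eq: (1)·f(k+1) = (1)·f(k) + (k**2 + k/9 + 2/9).
Degrees (0,0,2) ⇒ d ≤ 3.
Solve for f: f(k) = k*(3*k**2 - 4*k + 3)/9 (degree 3 ≤ 3).
Certificate R = B(k−1)f/C = k*(3*k**2 - 4*k + 3)/(9*k**2 + k + 2) gives s_k = k*(-3*k**2 + 4*k - 3).
Check: Δs_k = -9*k**2 - k - 2. ✓
Evaluate: s_(n+1) = -3*n**3 - 5*n**2 - 4*n - 2; subtract s_(1) = -2 ⇒ S(n) = n*(-3*n**2 - 5*n - 4).

S(n) = n*(-3*n**2 - 5*n - 4)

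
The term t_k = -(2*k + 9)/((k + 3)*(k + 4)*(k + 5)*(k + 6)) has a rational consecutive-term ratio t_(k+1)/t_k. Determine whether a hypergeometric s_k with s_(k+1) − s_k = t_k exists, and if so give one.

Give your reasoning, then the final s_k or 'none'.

Ratio r(k) = (k + 3)*(2*k + 11)/((k + 7)*(2*k + 9)).
A = k + 3, B = k + 7, C = k + 9/2.
f must satisfy (k + 3)·f(k+1) − (k + 6)·f(k) = k + 9/2.
From deg A=1, deg B=1, deg C=1: d=3.
Match coefficients ⇒ f(k) = k*(k + 4)*(k + 8)/30.
Get s_k = R·t_k = k*(-k - 8)/(15*(k**2 + 8*k + 15)) with R(k) = B(k−1)f(k)/C(k) = k*(k + 4)*(k + 6)*(k + 8)/(15*(2*k + 9)).
Δs = (-2*k - 9)/(k**4 + 18*k**3 + 119*k**2 + 342*k + 360), as required.

s_k = k*(-k - 8)/(15*(k**2 + 8*k + 15))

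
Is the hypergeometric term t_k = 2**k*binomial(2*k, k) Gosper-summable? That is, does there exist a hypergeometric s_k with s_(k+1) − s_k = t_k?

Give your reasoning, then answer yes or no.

No — t_k has no hypergeometric antidifference.

The ratio is 4*(2*k + 1)/(k + 1).
Take A(k)=8*k + 4, B(k)=k + 1, C(k)=1.
Solve (8*k + 4)·f(k+1) − (k)·f(k) = 1.
deg f ≤ -1 (via 1,1,0).
Negative degree bound (-1): no f exists, t_k not Gosper-summable.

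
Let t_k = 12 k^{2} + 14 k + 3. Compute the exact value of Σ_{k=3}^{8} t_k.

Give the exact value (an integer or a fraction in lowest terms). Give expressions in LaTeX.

Step 1: r(k) = (12*k**2 + 38*k + 29)/(12*k**2 + 14*k + 3).
Factor: A=1; B=1; C=k**2 + 7*k/6 + 1/4.
Set up (1)·f(k+1) − (1)·f(k) − (k**2 + 7*k/6 + 1/4) = 0.
Degrees (0,0,2) ⇒ d ≤ 3.
Solving with deg f ≤ 3: f(k) = k*(4*k**2 + k - 2)/12.
Certificate R = B(k−1)f/C = k*(4*k**2 + k - 2)/(12*k**2 + 14*k + 3) gives s_k = k*(4*k**2 + k - 2).
s_(k+1) − s_k = 12*k**2 + 14*k + 3 = t_k.
Sum = s_(9) − s_(3); s_(9) = 2979, s_(3) = 111 ⇒ 2868.

Σ = 2868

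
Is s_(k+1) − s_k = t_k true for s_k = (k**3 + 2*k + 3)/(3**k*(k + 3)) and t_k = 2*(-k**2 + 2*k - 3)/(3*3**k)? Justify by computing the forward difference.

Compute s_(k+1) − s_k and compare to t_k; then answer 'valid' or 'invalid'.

Invalid: residual 2*(2*k**3 + 5*k**2 - 9*k + 27)/(3*3**k*(k**2 + 7*k + 12)) ≠ 0.

s_(k+1) = (2*k + (k + 1)**3 + 5)/(3*3**k*(k + 4))
s_(k+1) − s_k = 2*(-k**4 - 3*k**3 + 4*k**2 - 6*k - 9)/(3*3**k*(k**2 + 7*k + 12))
(s_(k+1) − s_k) − t_k = 2*(2*k**3 + 5*k**2 - 9*k + 27)/(3*3**k*(k**2 + 7*k + 12))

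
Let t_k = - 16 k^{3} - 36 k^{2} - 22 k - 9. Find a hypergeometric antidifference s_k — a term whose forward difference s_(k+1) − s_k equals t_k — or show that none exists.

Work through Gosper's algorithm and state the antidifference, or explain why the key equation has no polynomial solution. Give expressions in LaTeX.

t_(k+1)/t_k = (16*k**3 + 84*k**2 + 142*k + 83)/(16*k**3 + 36*k**2 + 22*k + 9).
Factor: A=1; B=1; C=k**3 + 9*k**2/4 + 11*k/8 + 9/16.
Set up (1)·f(k+1) − (1)·f(k) − (k**3 + 9*k**2/4 + 11*k/8 + 9/16) = 0.
deg f ≤ 4 (via 0,0,3).
Coefficient equations give f(k) = k*(4*k**3 + 4*k**2 - 3*k + 4)/16.
R(k) = B(k−1)·f(k)/C(k) = k*(4*k**3 + 4*k**2 - 3*k + 4)/(16*k**3 + 36*k**2 + 22*k + 9); s_k = R·t_k = k*(-4*k**3 - 4*k**2 + 3*k - 4).
Δs = -16*k**3 - 36*k**2 - 22*k - 9, as required.

s_k = k \left(- 4 k^{3} - 4 k^{2} + 3 k - 4\right)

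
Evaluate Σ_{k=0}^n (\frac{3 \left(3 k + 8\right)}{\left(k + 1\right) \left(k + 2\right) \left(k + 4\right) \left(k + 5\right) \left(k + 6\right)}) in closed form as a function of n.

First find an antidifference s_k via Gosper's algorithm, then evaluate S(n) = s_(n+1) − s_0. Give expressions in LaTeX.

Ratio r(k) = (k + 1)*(k + 4)*(3*k + 11)/((k + 3)*(k + 7)*(3*k + 8)).
Normal form (A,B,C) = (k + 1, k + 7, k**2 + 17*k/3 + 8).
f must satisfy (k + 1)·f(k+1) − (k + 6)·f(k) = k**2 + 17*k/3 + 8.
Degrees (1,1,2) ⇒ d ≤ 5.
A polynomial solution: f(k) = k*(k + 2)*(k + 3)*(k**2 + 10*k + 29)/60.
Certificate R = B(k−1)f/C = k*(k + 2)*(k + 6)*(k**2 + 10*k + 29)/(20*(3*k + 8)) gives s_k = 3*k*(k**2 + 10*k + 29)/(20*(k**3 + 10*k**2 + 29*k + 20)).
Δs = 3*(3*k + 8)/(k**5 + 18*k**4 + 121*k**3 + 372*k**2 + 508*k + 240), as required.
Telescope: S(n) = s_(n+1) − s_(0) = 3*(n**3 + 13*n**2 + 52*n + 40)/(20*(n**3 + 13*n**2 + 52*n + 60)) − (0) = 3*(n**3 + 13*n**2 + 52*n + 40)/(20*(n**3 + 13*n**2 + 52*n + 60)).

S(n) = \frac{3 \left(n^{3} + 13 n^{2} + 52 n + 40\right)}{20 \left(n^{3} + 13 n^{2} + 52 n + 60\right)}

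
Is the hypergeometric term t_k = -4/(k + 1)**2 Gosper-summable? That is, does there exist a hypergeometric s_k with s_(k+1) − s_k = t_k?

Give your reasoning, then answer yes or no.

The ratio is (k + 1)**2/(k + 2)**2.
Normal form (A,B,C) = (k**2 + 2*k + 1, k**2 + 4*k + 4, 1).
Solve (k**2 + 2*k + 1)·f(k+1) − (k**2 + 2*k + 1)·f(k) = 1.
deg f ≤ 0 (via 2,2,0).
Generic f = c0 gives residual -1; -1 = 0 cannot hold, so t_k is not Gosper-summable.

No. Not Gosper-summable.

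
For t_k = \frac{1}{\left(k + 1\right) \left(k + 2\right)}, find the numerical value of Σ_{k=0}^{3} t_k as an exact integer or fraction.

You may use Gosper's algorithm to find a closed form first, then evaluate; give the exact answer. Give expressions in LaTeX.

Compute t_(k+1)/t_k: get (k + 1)/(k + 3).
So A=k + 1 and B=k + 3, with C=1.
Set up (k + 1)·f(k+1) − (k + 2)·f(k) − (1) = 0.
Degrees (1,1,0) ⇒ d ≤ 1.
A polynomial solution: f(k) = k.
R(k) = B(k−1)·f(k)/C(k) = k*(k + 2); s_k = R·t_k = k/(k + 1).
Check: Δs_k = 1/(k**2 + 3*k + 2). ✓
Sum = s_(4) − s_(0); s_(4) = 4/5, s_(0) = 0 ⇒ 4/5.

Σ = 4/5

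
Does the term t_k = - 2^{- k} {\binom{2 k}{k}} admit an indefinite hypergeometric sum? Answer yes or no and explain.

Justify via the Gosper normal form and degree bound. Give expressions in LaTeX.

No; the degree bound rules out any f.

Compute t_(k+1)/t_k: get (2*k + 1)/(k + 1).
A = 2*k + 1, B = k + 1, C = 1.
f must satisfy (2*k + 1)·f(k+1) − (k)·f(k) = 1.
Degrees (1,1,0) ⇒ d ≤ -1.
d = -1 < 0 ⇒ no nonzero polynomial f; not summable.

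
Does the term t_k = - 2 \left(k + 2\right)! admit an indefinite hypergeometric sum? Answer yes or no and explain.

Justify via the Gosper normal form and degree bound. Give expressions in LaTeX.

No — negative degree bound, so no certificate f.

t_(k+1)/t_k = k + 3.
Gosper form: A/B · C(k+1)/C(k) with A=k + 3, B=1, C=1.
Key eq: (k + 3)·f(k+1) = (1)·f(k) + (1).
From deg A=1, deg B=0, deg C=0: d=-1.
Bound -1 < 0, so the key equation has no polynomial solution.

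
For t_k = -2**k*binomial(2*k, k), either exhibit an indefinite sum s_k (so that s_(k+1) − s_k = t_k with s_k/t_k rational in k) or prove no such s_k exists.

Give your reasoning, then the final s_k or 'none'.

none — t_k is not Gosper-summable

The ratio is 4*(2*k + 1)/(k + 1).
Gosper form: A/B · C(k+1)/C(k) with A=8*k + 4, B=k + 1, C=1.
Key eq: (8*k + 4)·f(k+1) = (k)·f(k) + (1).
From deg A=1, deg B=1, deg C=0: d=-1.
Bound -1 < 0, so the key equation has no polynomial solution.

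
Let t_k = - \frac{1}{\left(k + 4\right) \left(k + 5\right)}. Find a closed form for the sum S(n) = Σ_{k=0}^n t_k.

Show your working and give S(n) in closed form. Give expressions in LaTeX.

r(k) = (k + 4)/(k + 6) after simplifying.
Normal form (A,B,C) = (k + 4, k + 6, 1).
Set up (k + 4)·f(k+1) − (k + 5)·f(k) − (1) = 0.
d = 1 from the (1,1,0) case.
Coefficient equations give f(k) = k/4.
So s_k = (B(k−1)f/C)·t_k = (k*(k + 5)/4)·t_k = -k/(4*k + 16).
Check: Δs_k = -1/(k**2 + 9*k + 20). ✓
s_(n+1) = (-n - 1)/(4*(n + 5)) and s_(0) = 0, so S(n) = (-n - 1)/(4*(n + 5)).

S(n) = \frac{- n - 1}{4 \left(n + 5\right)}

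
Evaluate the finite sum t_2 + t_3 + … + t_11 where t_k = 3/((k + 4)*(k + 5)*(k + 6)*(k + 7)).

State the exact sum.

t_(k+1)/t_k = (k + 4)/(k + 8).
Gosper form: A/B · C(k+1)/C(k) with A=k + 4, B=k + 8, C=1.
Need (k + 4)·f(k+1) − (k + 7)·f(k) = 1.
deg f ≤ 3 (via 1,1,0).
Match coefficients ⇒ f(k) = k*(k**2 + 15*k + 74)/360.
So s_k = (B(k−1)f/C)·t_k = (k*(k + 7)*(k**2 + 15*k + 74)/360)·t_k = k*(k**2 + 15*k + 74)/(120*(k + 4)*(k + 5)*(k + 6)).
Verify: 3/(k**4 + 22*k**3 + 179*k**2 + 638*k + 840) matches t_k.
Sum = s_(12) − s_(2); s_(12) = 199/24480, s_(2) = 3/560 ⇒ 95/34272.

Σ = 95/34272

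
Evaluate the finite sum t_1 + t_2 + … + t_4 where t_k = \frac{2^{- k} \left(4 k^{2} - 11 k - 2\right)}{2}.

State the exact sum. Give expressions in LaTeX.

The ratio is (4*k**2 - 3*k - 9)/(2*(4*k**2 - 11*k - 2)).
Take A(k)=1/2, B(k)=1, C(k)=k**2 - 11*k/4 - 1/2.
Solve (1/2)·f(k+1) − (1)·f(k) = k**2 - 11*k/4 - 1/2.
deg f ≤ 2 (via 0,0,2).
Match coefficients ⇒ f(k) = -(k - 1)*(4*k + 1)/2.
R(k) = B(k−1)·f(k)/C(k) = -2*(k - 1)*(4*k + 1)/(4*k**2 - 11*k - 2); s_k = R·t_k = (-4*k**2 + 3*k + 1)/2**k.
Δs = (4*k**2 - 11*k - 2)/(2*2**k), as required.
Σ_(k=1)^(4) t_k = s_(5) − s_(1) = -21/8 − (0) = -21/8.

Σ = -21/8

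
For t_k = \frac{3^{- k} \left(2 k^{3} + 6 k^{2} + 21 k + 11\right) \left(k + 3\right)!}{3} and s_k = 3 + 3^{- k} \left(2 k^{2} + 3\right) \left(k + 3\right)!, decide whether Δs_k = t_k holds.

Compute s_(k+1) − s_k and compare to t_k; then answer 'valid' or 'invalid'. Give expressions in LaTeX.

s_(k+1) = 3**(-k - 1)*(2*(k + 1)**2 + 3)*factorial(k + 4) + 3
s_(k+1) − s_k = (2*k**3 + 6*k**2 + 21*k + 11)*factorial(k + 3)/(3*3**k)
(s_(k+1) − s_k) − t_k = 0

Valid — Δs_k = t_k.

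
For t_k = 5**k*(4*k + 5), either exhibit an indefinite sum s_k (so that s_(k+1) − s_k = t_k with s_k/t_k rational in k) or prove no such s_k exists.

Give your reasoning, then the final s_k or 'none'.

s_k = 5**k*k

Step 1: r(k) = 5*(4*k + 9)/(4*k + 5).
Gosper form: A/B · C(k+1)/C(k) with A=5, B=1, C=k + 5/4.
Solve (5)·f(k+1) − (1)·f(k) = k + 5/4.
deg f ≤ 1 (via 0,0,1).
Solve for f: f(k) = k/4 (degree 1 ≤ 1).
Then R = B(k−1)f/C = k/(4*k + 5), so s_k = R(k)·t_k = 5**k*k.
Check: Δs_k = 5**k*(4*k + 5). ✓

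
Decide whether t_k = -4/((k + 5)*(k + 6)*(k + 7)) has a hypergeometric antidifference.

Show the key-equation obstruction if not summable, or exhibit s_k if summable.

Step 1: r(k) = (k + 5)/(k + 8).
Factor: A=k + 5; B=k + 8; C=1.
Solve (k + 5)·f(k+1) − (k + 7)·f(k) = 1.
From deg A=1, deg B=1, deg C=0: d=2.
Solve for f: f(k) = k*(k + 11)/60 (degree 2 ≤ 2).
So s_k = (B(k−1)f/C)·t_k = (k*(k + 7)*(k + 11)/60)·t_k = k*(-k - 11)/(15*(k + 5)*(k + 6)).
s_(k+1) − s_k = -4/(k**3 + 18*k**2 + 107*k + 210) = t_k.

Yes. s_k = k*(-k - 11)/(15*(k + 5)*(k + 6)).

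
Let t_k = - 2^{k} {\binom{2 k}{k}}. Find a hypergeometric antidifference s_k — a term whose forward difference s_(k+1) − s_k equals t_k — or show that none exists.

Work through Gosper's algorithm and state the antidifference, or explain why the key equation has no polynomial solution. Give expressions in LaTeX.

not Gosper-summable; s_k does not exist

r(k) = 4*(2*k + 1)/(k + 1) after simplifying.
A = 8*k + 4, B = k + 1, C = 1.
Key eq: (8*k + 4)·f(k+1) = (k)·f(k) + (1).
From deg A=1, deg B=1, deg C=0: d=-1.
deg f ≤ -1 is impossible — no certificate.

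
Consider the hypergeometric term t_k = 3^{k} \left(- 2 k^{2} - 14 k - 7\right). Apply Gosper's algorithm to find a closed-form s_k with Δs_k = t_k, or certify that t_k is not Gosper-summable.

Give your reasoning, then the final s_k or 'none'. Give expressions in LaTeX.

t_(k+1)/t_k = 3*(2*k**2 + 18*k + 23)/(2*k**2 + 14*k + 7).
Factor: A=3; B=1; C=k**2 + 7*k + 7/2.
Need (3)·f(k+1) − (1)·f(k) = k**2 + 7*k + 7/2.
d = 2 from the (0,0,2) case.
Solving with deg f ≤ 2: f(k) = (k**2 + 4*k - 4)/2.
Get s_k = R·t_k = 3**k*(-k**2 - 4*k + 4) with R(k) = B(k−1)f(k)/C(k) = (k**2 + 4*k - 4)/(2*k**2 + 14*k + 7).
Check: Δs_k = 3**k*(-2*k**2 - 14*k - 7). ✓

s_k = 3^{k} \left(- k^{2} - 4 k + 4\right)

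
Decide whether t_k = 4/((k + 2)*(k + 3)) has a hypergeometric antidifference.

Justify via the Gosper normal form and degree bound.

The ratio is (k + 2)/(k + 4).
Factor: A=k + 2; B=k + 4; C=1.
Key eq: (k + 2)·f(k+1) = (k + 3)·f(k) + (1).
Bound: deg f ≤ 1.
Match coefficients ⇒ f(k) = k/2.
Then R = B(k−1)f/C = k*(k + 3)/2, so s_k = R(k)·t_k = 2*k/(k + 2).
Δs = 4/(k**2 + 5*k + 6), as required.

Yes. s_k = 2*k/(k + 2).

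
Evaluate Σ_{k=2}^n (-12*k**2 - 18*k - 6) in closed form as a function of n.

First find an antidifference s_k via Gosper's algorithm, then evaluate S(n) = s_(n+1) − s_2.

t_(k+1)/t_k = (2*k**2 + 7*k + 6)/(2*k**2 + 3*k + 1).
A = 1, B = 1, C = k**2 + 3*k/2 + 1/2.
Solve (1)·f(k+1) − (1)·f(k) = k**2 + 3*k/2 + 1/2.
d = 3 from the (0,0,2) case.
Coefficient equations give f(k) = k*(k + 1)*(4*k - 1)/12.
Get s_k = R·t_k = k*(-4*k**2 - 3*k + 1) with R(k) = B(k−1)f(k)/C(k) = k*(4*k - 1)/(6*(2*k + 1)).
Δs = -12*k**2 - 18*k - 6, as required.
s_(n+1) = -4*n**3 - 15*n**2 - 17*n - 6 and s_(2) = -42, so S(n) = -4*n**3 - 15*n**2 - 17*n + 36.

S(n) = -4*n**3 - 15*n**2 - 17*n + 36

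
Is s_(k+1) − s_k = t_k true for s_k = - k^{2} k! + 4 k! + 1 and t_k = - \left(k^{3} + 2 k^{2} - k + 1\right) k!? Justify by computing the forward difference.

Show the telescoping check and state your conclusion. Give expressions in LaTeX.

s_(k+1) = -k**3*factorial(k) - 3*k**2*factorial(k) + k*factorial(k) + 3*factorial(k) + 1
s_(k+1) − s_k = -(k**3 + 2*k**2 - k + 1)*factorial(k)
(s_(k+1) − s_k) − t_k = 0

valid; difference matches t_k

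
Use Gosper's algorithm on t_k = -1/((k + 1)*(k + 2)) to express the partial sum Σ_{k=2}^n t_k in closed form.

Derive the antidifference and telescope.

The ratio is (k + 1)/(k + 3).
Gosper form: A/B · C(k+1)/C(k) with A=k + 1, B=k + 3, C=1.
Set up (k + 1)·f(k+1) − (k + 2)·f(k) − (1) = 0.
deg f ≤ 1 (via 1,1,0).
Solving with deg f ≤ 1: f(k) = k.
R(k) = B(k−1)·f(k)/C(k) = k*(k + 2); s_k = R·t_k = -k/(k + 1).
Check: Δs_k = -1/(k**2 + 3*k + 2). ✓
Evaluate: s_(n+1) = (-n - 1)/(n + 2); subtract s_(2) = -2/3 ⇒ S(n) = (1 - n)/(3*(n + 2)).

S(n) = (1 - n)/(3*(n + 2))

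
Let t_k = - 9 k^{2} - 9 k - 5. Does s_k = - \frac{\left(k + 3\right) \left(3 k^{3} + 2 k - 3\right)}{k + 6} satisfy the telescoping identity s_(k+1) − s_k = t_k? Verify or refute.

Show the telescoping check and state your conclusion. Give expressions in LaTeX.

s_(k+1) = -(k + 4)*(2*k + 3*(k + 1)**3 - 1)/(k + 7)
s_(k+1) − s_k = (-9*k**4 - 108*k**3 - 311*k**2 - 272*k - 111)/(k**2 + 13*k + 42)
(s_(k+1) − s_k) − t_k = 9*(2*k**3 + 21*k**2 + 19*k + 11)/(k**2 + 13*k + 42)

Invalid: residual \frac{9 \left(2 k^{3} + 21 k^{2} + 19 k + 11\right)}{k^{2} + 13 k + 42} ≠ 0.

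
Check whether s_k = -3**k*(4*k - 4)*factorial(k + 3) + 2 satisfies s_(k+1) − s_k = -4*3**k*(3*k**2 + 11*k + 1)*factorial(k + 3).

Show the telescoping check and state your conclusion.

s_(k+1) = -4*3**(k + 1)*k*factorial(k + 4) + 2
s_(k+1) − s_k = -4*3**k*(3*k**2 + 11*k + 1)*factorial(k + 3)
(s_(k+1) − s_k) − t_k = 0

valid (s_(k+1) − s_k reduces to t_k)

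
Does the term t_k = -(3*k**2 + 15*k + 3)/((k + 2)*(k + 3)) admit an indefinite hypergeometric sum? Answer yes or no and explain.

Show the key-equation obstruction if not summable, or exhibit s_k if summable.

Compute t_(k+1)/t_k: get (k + 2)*(5*k + (k + 1)**2 + 6)/((k + 4)*(k**2 + 5*k + 1)).
Take A(k)=k + 2, B(k)=k + 4, C(k)=k**2 + 5*k + 1.
f must satisfy (k + 2)·f(k+1) − (k + 3)·f(k) = k**2 + 5*k + 1.
Degrees (1,1,2) ⇒ d ≤ 2.
Coefficient equations give f(k) = k*(2*k - 1)/2.
So s_k = (B(k−1)f/C)·t_k = (k*(k + 3)*(2*k - 1)/(2*(k**2 + 5*k + 1)))·t_k = 3*k*(1 - 2*k)/(2*(k + 2)).
Verify: 3*(-k**2 - 5*k - 1)/(k**2 + 5*k + 6) matches t_k.

Yes. s_k = 3*k*(1 - 2*k)/(2*(k + 2)).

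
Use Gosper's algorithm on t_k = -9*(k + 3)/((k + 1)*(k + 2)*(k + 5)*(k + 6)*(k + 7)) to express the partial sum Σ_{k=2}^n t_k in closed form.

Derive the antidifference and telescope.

t_(k+1)/t_k = (k + 1)*(k + 4)*(k + 5)/((k + 3)**2*(k + 8)).
A = k + 1, B = k + 8, C = k**3 + 10*k**2 + 33*k + 36.
f must satisfy (k + 1)·f(k+1) − (k + 7)·f(k) = k**3 + 10*k**2 + 33*k + 36.
Bound: deg f ≤ 6.
Solving with deg f ≤ 6: f(k) = k*(k + 2)*(k + 3)*(k + 4)*(k**2 + 12*k + 41)/90.
R(k) = B(k−1)·f(k)/C(k) = k*(k + 2)*(k + 7)*(k**2 + 12*k + 41)/(90*(k + 3)); s_k = R·t_k = k*(-k**2 - 12*k - 41)/(10*(k**3 + 12*k**2 + 41*k + 30)).
Δs = 9*(-k - 3)/(k**5 + 21*k**4 + 163*k**3 + 567*k**2 + 844*k + 420), as required.
s_(n+1) = (-n**3 - 15*n**2 - 68*n - 54)/(10*(n**3 + 15*n**2 + 68*n + 84)) and s_(2) = -23/280, so S(n) = (-n**3 - 15*n**2 - 68*n + 84)/(56*(n**3 + 15*n**2 + 68*n + 84)).

S(n) = (-n**3 - 15*n**2 - 68*n + 84)/(56*(n**3 + 15*n**2 + 68*n + 84))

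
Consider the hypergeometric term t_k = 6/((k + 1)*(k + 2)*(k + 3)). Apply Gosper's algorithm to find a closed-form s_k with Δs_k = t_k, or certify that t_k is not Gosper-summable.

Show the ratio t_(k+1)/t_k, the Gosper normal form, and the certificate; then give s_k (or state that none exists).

s_k = 3*k*(k + 3)/(2*(k + 1)*(k + 2))

Ratio r(k) = (k + 1)/(k + 4).
Take A(k)=k + 1, B(k)=k + 4, C(k)=1.
Key eq: (k + 1)·f(k+1) = (k + 3)·f(k) + (1).
From deg A=1, deg B=1, deg C=0: d=2.
Coefficient equations give f(k) = k*(k + 3)/4.
Get s_k = R·t_k = 3*k*(k + 3)/(2*(k + 1)*(k + 2)) with R(k) = B(k−1)f(k)/C(k) = k*(k + 3)**2/4.
s_(k+1) − s_k = 6/(k**3 + 6*k**2 + 11*k + 6) = t_k.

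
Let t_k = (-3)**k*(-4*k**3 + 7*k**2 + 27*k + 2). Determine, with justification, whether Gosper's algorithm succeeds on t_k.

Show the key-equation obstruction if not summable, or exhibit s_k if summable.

Compute t_(k+1)/t_k: get 3*(-4*k**3 - 5*k**2 + 29*k + 32)/(4*k**3 - 7*k**2 - 27*k - 2).
Gosper form: A/B · C(k+1)/C(k) with A=-3, B=1, C=k**3 - 7*k**2/4 - 27*k/4 - 1/2.
Key eq: (-3)·f(k+1) = (1)·f(k) + (k**3 - 7*k**2/4 - 27*k/4 - 1/2).
From deg A=0, deg B=0, deg C=3: d=3.
Solve for f: f(k) = -(k**3 - 4*k**2 - 3*k + 4)/4 (degree 3 ≤ 3).
Then R = B(k−1)f/C = -(k**3 - 4*k**2 - 3*k + 4)/(4*k**3 - 7*k**2 - 27*k - 2), so s_k = R(k)·t_k = (-3)**k*(k**3 - 4*k**2 - 3*k + 4).
Verify: (-3)**k*(-4*k**3 + 7*k**2 + 27*k + 2) matches t_k.

Yes. s_k = (-3)**k*(k**3 - 4*k**2 - 3*k + 4).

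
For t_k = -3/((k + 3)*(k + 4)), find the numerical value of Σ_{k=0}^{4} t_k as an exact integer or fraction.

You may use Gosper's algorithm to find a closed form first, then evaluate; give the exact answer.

Σ = -5/8

t_(k+1)/t_k = (k + 3)/(k + 5).
Normal form (A,B,C) = (k + 3, k + 5, 1).
Solve (k + 3)·f(k+1) − (k + 4)·f(k) = 1.
Degrees (1,1,0) ⇒ d ≤ 1.
Solve for f: f(k) = k/3 (degree 1 ≤ 1).
Get s_k = R·t_k = -k/(k + 3) with R(k) = B(k−1)f(k)/C(k) = k*(k + 4)/3.
Verify: -3/(k**2 + 7*k + 12) matches t_k.
Evaluate s at k=5 and k=0: -5/8 and 0; difference -5/8.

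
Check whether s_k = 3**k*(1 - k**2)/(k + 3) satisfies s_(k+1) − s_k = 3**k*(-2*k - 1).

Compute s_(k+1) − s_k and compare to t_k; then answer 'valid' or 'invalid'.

Invalid: residual 4*3**k*(k**2 + 3*k + 2)/(k**2 + 7*k + 12) ≠ 0.

s_(k+1) = 3**(k + 1)*(1 - (k + 1)**2)/(k + 4)
s_(k+1) − s_k = 3**k*(-2*k**3 - 11*k**2 - 19*k - 4)/(k**2 + 7*k + 12)
(s_(k+1) − s_k) − t_k = 4*3**k*(k**2 + 3*k + 2)/(k**2 + 7*k + 12)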